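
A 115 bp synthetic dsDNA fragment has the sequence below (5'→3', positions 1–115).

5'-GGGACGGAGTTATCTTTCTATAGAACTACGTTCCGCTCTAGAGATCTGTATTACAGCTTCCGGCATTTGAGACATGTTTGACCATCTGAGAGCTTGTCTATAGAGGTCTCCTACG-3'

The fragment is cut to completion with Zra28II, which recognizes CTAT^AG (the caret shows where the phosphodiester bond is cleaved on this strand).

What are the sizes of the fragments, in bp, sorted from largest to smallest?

80, 21, 14 bp

Zra28II sites (CTATAG) start at positions 18, 98.
Zra28II cuts after base 4 of each site, so after positions 21, 101.
Linear molecule, 2 cuts → 3 fragments:
  1–21 → 21 bp
  22–101 → 80 bp
  102–115 → 14 bp
Sorted largest to smallest: 80, 21, 14 bp.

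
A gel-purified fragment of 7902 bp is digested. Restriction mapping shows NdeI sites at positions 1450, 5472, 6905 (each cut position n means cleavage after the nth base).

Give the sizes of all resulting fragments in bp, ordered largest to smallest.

4022, 1450, 1433, 997 bp

Linear molecule, 3 cuts → 4 fragments:
  1450 − 0 = 1450 bp
  5472 − 1450 = 4022 bp
  6905 − 5472 = 1433 bp
  7902 − 6905 = 997 bp
Sorted largest to smallest: 4022, 1450, 1433, 997 bp.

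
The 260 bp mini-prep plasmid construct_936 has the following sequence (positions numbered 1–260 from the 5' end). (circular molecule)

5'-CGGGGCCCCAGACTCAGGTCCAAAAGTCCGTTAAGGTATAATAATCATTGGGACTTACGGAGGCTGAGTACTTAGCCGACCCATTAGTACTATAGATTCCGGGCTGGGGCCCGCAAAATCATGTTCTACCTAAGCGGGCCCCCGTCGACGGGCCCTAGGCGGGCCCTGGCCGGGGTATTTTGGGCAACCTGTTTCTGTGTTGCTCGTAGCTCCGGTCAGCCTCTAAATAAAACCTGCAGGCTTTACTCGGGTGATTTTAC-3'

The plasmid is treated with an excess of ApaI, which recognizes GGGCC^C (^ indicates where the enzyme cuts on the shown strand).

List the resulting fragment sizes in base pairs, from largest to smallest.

ApaI sites (GGGCCC) start at positions 3, 107, 136, 150, 161.
ApaI cuts after base 5 of each site (before the last base), so after positions 7, 111, 140, 154, 165.
Circular molecule, 5 cuts → 5 fragments:
  8–111 → 104 bp
  112–140 → 29 bp
  141–154 → 14 bp
  155–165 → 11 bp
  166–260 then 1–7 → 95 + 7 = 102 bp
Sorted largest to smallest: 104, 102, 29, 14, 11 bp.

104, 102, 29, 14, 11 bp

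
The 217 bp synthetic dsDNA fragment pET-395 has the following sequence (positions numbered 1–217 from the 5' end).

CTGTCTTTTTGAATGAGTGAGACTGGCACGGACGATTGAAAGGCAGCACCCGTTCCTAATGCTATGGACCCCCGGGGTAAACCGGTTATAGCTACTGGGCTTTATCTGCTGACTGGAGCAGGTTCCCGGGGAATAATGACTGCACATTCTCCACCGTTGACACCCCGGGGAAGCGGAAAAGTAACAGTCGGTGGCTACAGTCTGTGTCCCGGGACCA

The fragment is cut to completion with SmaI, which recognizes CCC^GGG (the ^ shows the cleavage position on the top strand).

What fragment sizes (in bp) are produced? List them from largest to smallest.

73, 54, 44, 39, 7 bp

SmaI sites (CCCGGG) start at positions 71, 125, 164, 208.
SmaI cuts after base 3 of each site, so after positions 73, 127, 166, 210.
Linear molecule, 4 cuts → 5 fragments:
  1–73 → 73 bp
  74–127 → 54 bp
  128–166 → 39 bp
  167–210 → 44 bp
  211–217 → 7 bp
Sorted largest to smallest: 73, 54, 44, 39, 7 bp.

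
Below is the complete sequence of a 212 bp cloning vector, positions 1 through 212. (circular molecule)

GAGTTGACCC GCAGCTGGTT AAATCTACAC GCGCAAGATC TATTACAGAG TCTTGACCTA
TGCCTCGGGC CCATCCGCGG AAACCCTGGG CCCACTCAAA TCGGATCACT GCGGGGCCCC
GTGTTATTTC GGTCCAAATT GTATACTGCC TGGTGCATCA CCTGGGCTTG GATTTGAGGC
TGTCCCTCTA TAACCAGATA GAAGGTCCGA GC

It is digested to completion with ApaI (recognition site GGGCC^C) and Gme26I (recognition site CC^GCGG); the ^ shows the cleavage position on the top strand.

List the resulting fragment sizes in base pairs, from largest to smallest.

165, 26, 16, 5 bp

ApaI sites (GGGCCC) start at positions 67, 88, 114.
ApaI cuts after base 5 of each site (before the last base), so after positions 71, 92, 118.
The Gme26I site (CCGCGG) starts at position 75.
Gme26I cuts after base 2 of each site, so after position 76.
Combined cut positions: 71, 76, 92, 118.
Circular molecule, 4 cuts → 4 fragments:
  72–76 → 5 bp
  77–92 → 16 bp
  93–118 → 26 bp
  119–212 then 1–71 → 94 + 71 = 165 bp
Sorted largest to smallest: 165, 26, 16, 5 bp.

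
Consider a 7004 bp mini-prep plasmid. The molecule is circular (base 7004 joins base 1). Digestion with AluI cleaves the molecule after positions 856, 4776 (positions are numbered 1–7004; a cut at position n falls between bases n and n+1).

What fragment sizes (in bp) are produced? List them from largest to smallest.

3920, 3084 bp

Circular molecule, 2 cuts → 2 fragments:
  4776 − 856 = 3920 bp
  wrap: 7004 − 4776 + 856 = 3084 bp
Sorted largest to smallest: 3920, 3084 bp.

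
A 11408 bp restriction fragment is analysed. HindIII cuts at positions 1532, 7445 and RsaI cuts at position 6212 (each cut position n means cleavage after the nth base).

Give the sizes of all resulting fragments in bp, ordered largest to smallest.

Combined cut positions (sorted): 1532, 6212, 7445.
Linear molecule, 3 cuts → 4 fragments:
  1532 − 0 = 1532 bp
  6212 − 1532 = 4680 bp
  7445 − 6212 = 1233 bp
  11408 − 7445 = 3963 bp
Sorted largest to smallest: 4680, 3963, 1532, 1233 bp.

4680, 3963, 1532, 1233 bp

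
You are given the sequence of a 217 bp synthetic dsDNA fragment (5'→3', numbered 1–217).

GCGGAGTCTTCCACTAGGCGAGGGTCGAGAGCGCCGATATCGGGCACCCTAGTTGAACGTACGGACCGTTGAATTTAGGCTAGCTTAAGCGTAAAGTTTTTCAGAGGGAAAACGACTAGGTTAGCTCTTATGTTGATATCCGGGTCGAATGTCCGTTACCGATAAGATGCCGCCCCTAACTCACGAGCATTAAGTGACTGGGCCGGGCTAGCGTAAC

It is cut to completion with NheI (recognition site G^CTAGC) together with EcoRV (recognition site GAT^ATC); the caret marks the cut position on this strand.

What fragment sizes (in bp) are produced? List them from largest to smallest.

NheI sites (GCTAGC) start at positions 79, 207.
NheI cuts after the first base of each site, so after positions 79, 207.
EcoRV sites (GATATC) start at positions 36, 135.
EcoRV cuts after base 3 of each site, so after positions 38, 137.
Combined cut positions: 38, 79, 137, 207.
Linear molecule, 4 cuts → 5 fragments:
  1–38 → 38 bp
  39–79 → 41 bp
  80–137 → 58 bp
  138–207 → 70 bp
  208–217 → 10 bp
Sorted largest to smallest: 70, 58, 41, 38, 10 bp.

70, 58, 41, 38, 10 bp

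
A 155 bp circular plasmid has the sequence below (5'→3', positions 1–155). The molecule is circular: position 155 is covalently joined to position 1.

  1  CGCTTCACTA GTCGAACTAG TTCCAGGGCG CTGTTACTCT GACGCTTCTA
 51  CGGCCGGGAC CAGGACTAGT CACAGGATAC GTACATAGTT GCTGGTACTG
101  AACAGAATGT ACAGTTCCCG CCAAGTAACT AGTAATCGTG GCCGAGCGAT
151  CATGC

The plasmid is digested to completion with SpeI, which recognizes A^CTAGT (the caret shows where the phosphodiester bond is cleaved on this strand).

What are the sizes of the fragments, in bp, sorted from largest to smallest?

63, 49, 34, 9 bp

SpeI sites (ACTAGT) start at positions 7, 16, 65, 128.
SpeI cuts after the first base of each site, so after positions 7, 16, 65, 128.
Circular molecule, 4 cuts → 4 fragments:
  8–16 → 9 bp
  17–65 → 49 bp
  66–128 → 63 bp
  129–155 then 1–7 → 27 + 7 = 34 bp
Sorted largest to smallest: 63, 49, 34, 9 bp.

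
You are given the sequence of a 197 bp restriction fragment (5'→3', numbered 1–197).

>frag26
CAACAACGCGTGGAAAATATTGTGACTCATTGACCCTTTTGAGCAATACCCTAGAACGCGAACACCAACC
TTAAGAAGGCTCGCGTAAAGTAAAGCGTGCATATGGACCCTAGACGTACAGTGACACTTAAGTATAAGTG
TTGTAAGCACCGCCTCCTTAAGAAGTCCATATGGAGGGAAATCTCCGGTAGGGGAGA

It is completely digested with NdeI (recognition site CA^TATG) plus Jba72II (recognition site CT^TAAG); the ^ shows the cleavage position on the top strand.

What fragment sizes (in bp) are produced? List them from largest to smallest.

NdeI sites (CATATG) start at positions 100, 168.
NdeI cuts after base 2 of each site, so after positions 101, 169.
Jba72II sites (CTTAAG) start at positions 70, 127, 157.
Jba72II cuts after base 2 of each site, so after positions 71, 128, 158.
Combined cut positions: 71, 101, 128, 158, 169.
Linear molecule, 5 cuts → 6 fragments:
  1–71 → 71 bp
  72–101 → 30 bp
  102–128 → 27 bp
  129–158 → 30 bp
  159–169 → 11 bp
  170–197 → 28 bp
Sorted largest to smallest: 71, 30, 30, 28, 27, 11 bp.

71, 30, 30, 28, 27, 11 bp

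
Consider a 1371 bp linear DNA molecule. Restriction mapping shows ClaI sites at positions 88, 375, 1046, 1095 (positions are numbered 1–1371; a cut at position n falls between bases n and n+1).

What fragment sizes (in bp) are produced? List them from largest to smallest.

Linear molecule, 4 cuts → 5 fragments:
  88 − 0 = 88 bp
  375 − 88 = 287 bp
  1046 − 375 = 671 bp
  1095 − 1046 = 49 bp
  1371 − 1095 = 276 bp
Sorted largest to smallest: 671, 287, 276, 88, 49 bp.

671, 287, 276, 88, 49 bp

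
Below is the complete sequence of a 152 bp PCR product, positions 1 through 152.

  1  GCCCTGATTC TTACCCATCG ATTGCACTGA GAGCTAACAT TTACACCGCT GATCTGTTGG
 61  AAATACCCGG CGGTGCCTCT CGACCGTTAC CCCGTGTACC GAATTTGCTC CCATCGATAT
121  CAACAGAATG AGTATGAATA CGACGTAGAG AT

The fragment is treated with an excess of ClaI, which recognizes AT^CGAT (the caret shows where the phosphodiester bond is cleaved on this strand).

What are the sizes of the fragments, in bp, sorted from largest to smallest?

ClaI sites (ATCGAT) start at positions 17, 113.
ClaI cuts after base 2 of each site, so after positions 18, 114.
Linear molecule, 2 cuts → 3 fragments:
  1–18 → 18 bp
  19–114 → 96 bp
  115–152 → 38 bp
Sorted largest to smallest: 96, 38, 18 bp.

96, 38, 18 bp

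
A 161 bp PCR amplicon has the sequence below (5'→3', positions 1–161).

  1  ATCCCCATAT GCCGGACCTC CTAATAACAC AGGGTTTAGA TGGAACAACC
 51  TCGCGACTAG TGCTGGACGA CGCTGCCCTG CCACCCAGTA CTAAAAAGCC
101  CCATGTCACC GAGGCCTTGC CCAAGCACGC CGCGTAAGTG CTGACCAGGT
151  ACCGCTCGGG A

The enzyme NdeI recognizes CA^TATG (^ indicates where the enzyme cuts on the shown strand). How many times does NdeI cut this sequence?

1

CATATG occurs starting at position 6.
NdeI cuts at 1 site.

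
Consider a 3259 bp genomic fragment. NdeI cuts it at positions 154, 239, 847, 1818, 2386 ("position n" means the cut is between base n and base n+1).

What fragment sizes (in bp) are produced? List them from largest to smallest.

Linear molecule, 5 cuts → 6 fragments:
  154 − 0 = 154 bp
  239 − 154 = 85 bp
  847 − 239 = 608 bp
  1818 − 847 = 971 bp
  2386 − 1818 = 568 bp
  3259 − 2386 = 873 bp
Sorted largest to smallest: 971, 873, 608, 568, 154, 85 bp.

971, 873, 608, 568, 154, 85 bp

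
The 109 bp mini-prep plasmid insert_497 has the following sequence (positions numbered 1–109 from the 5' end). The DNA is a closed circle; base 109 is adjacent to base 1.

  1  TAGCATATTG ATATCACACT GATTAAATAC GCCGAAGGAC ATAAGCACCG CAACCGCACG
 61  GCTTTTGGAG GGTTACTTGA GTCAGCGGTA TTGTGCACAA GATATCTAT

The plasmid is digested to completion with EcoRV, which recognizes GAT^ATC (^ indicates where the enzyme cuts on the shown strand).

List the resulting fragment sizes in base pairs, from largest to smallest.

EcoRV sites (GATATC) start at positions 10, 101.
EcoRV cuts after base 3 of each site, so after positions 12, 103.
Circular molecule, 2 cuts → 2 fragments:
  13–103 → 91 bp
  104–109 then 1–12 → 6 + 12 = 18 bp
Sorted largest to smallest: 91, 18 bp.

91, 18 bp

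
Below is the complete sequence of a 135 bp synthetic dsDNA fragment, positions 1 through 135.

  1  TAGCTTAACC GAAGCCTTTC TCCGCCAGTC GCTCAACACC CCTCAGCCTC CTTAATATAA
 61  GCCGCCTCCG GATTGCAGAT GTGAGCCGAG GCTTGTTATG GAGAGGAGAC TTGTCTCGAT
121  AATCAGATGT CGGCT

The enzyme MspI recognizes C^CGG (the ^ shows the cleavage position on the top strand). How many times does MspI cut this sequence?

CCGG occurs starting at position 68.
MspI cuts at 1 site.

1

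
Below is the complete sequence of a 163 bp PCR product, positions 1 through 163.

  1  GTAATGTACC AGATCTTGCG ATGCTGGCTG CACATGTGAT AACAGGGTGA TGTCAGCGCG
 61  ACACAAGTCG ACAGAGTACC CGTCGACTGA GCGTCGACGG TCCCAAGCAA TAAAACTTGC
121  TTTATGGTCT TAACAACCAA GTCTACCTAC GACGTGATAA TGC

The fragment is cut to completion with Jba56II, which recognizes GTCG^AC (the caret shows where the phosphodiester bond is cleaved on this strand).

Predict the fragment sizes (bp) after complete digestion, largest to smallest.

Jba56II sites (GTCGAC) start at positions 67, 82, 93.
Jba56II cuts after base 4 of each site, so after positions 70, 85, 96.
Linear molecule, 3 cuts → 4 fragments:
  1–70 → 70 bp
  71–85 → 15 bp
  86–96 → 11 bp
  97–163 → 67 bp
Sorted largest to smallest: 70, 67, 15, 11 bp.

70, 67, 15, 11 bp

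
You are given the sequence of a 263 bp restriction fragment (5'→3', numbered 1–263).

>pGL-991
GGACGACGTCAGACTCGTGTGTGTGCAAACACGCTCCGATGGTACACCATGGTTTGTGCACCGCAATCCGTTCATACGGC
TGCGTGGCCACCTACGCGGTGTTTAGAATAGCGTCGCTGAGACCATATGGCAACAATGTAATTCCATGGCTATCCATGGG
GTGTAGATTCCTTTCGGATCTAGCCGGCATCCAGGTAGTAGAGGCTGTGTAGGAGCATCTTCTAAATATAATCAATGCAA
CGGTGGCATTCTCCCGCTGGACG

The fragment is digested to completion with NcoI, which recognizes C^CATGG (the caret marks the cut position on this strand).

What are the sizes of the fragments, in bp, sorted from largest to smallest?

NcoI sites (CCATGG) start at positions 47, 144, 154.
NcoI cuts after the first base of each site, so after positions 47, 144, 154.
Linear molecule, 3 cuts → 4 fragments:
  1–47 → 47 bp
  48–144 → 97 bp
  145–154 → 10 bp
  155–263 → 109 bp
Sorted largest to smallest: 109, 97, 47, 10 bp.

109, 97, 47, 10 bp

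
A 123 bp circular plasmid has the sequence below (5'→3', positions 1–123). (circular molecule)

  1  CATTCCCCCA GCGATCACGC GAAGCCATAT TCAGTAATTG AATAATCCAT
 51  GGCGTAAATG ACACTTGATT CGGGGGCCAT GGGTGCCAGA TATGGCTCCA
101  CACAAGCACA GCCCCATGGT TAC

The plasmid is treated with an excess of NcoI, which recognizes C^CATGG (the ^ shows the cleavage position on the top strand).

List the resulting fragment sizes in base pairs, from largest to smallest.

NcoI sites (CCATGG) start at positions 47, 77, 114.
NcoI cuts after the first base of each site, so after positions 47, 77, 114.
Circular molecule, 3 cuts → 3 fragments:
  48–77 → 30 bp
  78–114 → 37 bp
  115–123 then 1–47 → 9 + 47 = 56 bp
Sorted largest to smallest: 56, 37, 30 bp.

56, 37, 30 bp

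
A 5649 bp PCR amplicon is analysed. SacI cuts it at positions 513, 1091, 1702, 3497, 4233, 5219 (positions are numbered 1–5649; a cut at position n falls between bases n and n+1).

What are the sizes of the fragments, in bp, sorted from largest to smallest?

Linear molecule, 6 cuts → 7 fragments:
  513 − 0 = 513 bp
  1091 − 513 = 578 bp
  1702 − 1091 = 611 bp
  3497 − 1702 = 1795 bp
  4233 − 3497 = 736 bp
  5219 − 4233 = 986 bp
  5649 − 5219 = 430 bp
Sorted largest to smallest: 1795, 986, 736, 611, 578, 513, 430 bp.

1795, 986, 736, 611, 578, 513, 430 bp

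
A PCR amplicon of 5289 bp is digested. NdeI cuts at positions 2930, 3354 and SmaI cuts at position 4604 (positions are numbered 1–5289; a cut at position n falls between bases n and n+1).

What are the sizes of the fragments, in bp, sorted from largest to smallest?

Combined cut positions (sorted): 2930, 3354, 4604.
Linear molecule, 3 cuts → 4 fragments:
  2930 − 0 = 2930 bp
  3354 − 2930 = 424 bp
  4604 − 3354 = 1250 bp
  5289 − 4604 = 685 bp
Sorted largest to smallest: 2930, 1250, 685, 424 bp.

2930, 1250, 685, 424 bp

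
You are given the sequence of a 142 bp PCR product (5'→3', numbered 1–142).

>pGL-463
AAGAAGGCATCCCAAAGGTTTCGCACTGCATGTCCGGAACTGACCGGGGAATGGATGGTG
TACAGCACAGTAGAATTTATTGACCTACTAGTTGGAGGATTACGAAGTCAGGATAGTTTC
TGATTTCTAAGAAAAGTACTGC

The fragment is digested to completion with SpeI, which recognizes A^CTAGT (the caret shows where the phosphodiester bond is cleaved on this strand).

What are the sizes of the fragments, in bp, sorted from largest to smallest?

87, 55 bp

The SpeI site (ACTAGT) starts at position 87.
SpeI cuts after the first base of each site, so after position 87.
Linear molecule, 1 cut → 2 fragments:
  1–87 → 87 bp
  88–142 → 55 bp
Sorted largest to smallest: 87, 55 bp.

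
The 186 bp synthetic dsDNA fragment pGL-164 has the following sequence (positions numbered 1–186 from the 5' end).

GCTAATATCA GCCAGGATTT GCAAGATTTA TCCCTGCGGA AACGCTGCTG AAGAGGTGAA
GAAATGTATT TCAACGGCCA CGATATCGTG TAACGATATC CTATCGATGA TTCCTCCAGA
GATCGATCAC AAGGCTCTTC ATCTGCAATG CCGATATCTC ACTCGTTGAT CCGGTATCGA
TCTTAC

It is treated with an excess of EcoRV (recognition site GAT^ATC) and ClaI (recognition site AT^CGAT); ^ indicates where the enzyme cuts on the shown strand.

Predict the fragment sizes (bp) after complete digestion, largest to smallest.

84, 32, 22, 19, 13, 9, 7 bp

EcoRV sites (GATATC) start at positions 82, 95, 153.
EcoRV cuts after base 3 of each site, so after positions 84, 97, 155.
ClaI sites (ATCGAT) start at positions 103, 122, 176.
ClaI cuts after base 2 of each site, so after positions 104, 123, 177.
Combined cut positions: 84, 97, 104, 123, 155, 177.
Linear molecule, 6 cuts → 7 fragments:
  1–84 → 84 bp
  85–97 → 13 bp
  98–104 → 7 bp
  105–123 → 19 bp
  124–155 → 32 bp
  156–177 → 22 bp
  178–186 → 9 bp
Sorted largest to smallest: 84, 32, 22, 19, 13, 9, 7 bp.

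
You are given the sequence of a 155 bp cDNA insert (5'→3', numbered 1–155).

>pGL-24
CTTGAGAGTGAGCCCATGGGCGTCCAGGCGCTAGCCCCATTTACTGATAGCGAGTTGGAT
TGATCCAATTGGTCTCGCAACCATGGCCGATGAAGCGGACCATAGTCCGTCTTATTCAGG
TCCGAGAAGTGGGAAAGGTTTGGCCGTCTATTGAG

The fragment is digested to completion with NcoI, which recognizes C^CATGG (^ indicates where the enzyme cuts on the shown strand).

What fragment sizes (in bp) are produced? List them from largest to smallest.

NcoI sites (CCATGG) start at positions 14, 81.
NcoI cuts after the first base of each site, so after positions 14, 81.
Linear molecule, 2 cuts → 3 fragments:
  1–14 → 14 bp
  15–81 → 67 bp
  82–155 → 74 bp
Sorted largest to smallest: 74, 67, 14 bp.

74, 67, 14 bp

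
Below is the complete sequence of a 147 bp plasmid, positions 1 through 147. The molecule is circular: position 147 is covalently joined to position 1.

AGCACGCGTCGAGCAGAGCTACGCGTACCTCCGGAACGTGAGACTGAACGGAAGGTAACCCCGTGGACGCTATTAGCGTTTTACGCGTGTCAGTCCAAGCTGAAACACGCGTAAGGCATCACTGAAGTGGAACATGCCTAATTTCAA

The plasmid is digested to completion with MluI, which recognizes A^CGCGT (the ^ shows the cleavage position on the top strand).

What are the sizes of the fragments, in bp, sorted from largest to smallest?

MluI sites (ACGCGT) start at positions 4, 21, 83, 107.
MluI cuts after the first base of each site, so after positions 4, 21, 83, 107.
Circular molecule, 4 cuts → 4 fragments:
  5–21 → 17 bp
  22–83 → 62 bp
  84–107 → 24 bp
  108–147 then 1–4 → 40 + 4 = 44 bp
Sorted largest to smallest: 62, 44, 24, 17 bp.

62, 44, 24, 17 bp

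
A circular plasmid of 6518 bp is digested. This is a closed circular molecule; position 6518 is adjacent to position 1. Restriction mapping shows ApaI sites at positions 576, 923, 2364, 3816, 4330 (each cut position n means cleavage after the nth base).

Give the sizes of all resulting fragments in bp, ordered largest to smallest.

Circular molecule, 5 cuts → 5 fragments:
  923 − 576 = 347 bp
  2364 − 923 = 1441 bp
  3816 − 2364 = 1452 bp
  4330 − 3816 = 514 bp
  wrap: 6518 − 4330 + 576 = 2764 bp
Sorted largest to smallest: 2764, 1452, 1441, 514, 347 bp.

2764, 1452, 1441, 514, 347 bp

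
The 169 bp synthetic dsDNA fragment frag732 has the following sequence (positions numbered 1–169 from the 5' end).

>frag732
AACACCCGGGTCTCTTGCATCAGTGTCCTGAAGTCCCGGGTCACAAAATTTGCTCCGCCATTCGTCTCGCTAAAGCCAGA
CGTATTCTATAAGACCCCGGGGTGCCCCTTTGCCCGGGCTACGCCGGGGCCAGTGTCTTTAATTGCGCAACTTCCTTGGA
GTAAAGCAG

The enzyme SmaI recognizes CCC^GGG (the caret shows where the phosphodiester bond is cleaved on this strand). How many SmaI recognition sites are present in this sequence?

CCCGGG occurs starting at positions 5, 35, 96, 113.
SmaI cuts at 4 sites.

4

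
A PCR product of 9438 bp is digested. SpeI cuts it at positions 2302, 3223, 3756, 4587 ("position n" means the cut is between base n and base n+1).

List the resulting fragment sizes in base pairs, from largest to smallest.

4851, 2302, 921, 831, 533 bp

Linear molecule, 4 cuts → 5 fragments:
  2302 − 0 = 2302 bp
  3223 − 2302 = 921 bp
  3756 − 3223 = 533 bp
  4587 − 3756 = 831 bp
  9438 − 4587 = 4851 bp
Sorted largest to smallest: 4851, 2302, 921, 831, 533 bp.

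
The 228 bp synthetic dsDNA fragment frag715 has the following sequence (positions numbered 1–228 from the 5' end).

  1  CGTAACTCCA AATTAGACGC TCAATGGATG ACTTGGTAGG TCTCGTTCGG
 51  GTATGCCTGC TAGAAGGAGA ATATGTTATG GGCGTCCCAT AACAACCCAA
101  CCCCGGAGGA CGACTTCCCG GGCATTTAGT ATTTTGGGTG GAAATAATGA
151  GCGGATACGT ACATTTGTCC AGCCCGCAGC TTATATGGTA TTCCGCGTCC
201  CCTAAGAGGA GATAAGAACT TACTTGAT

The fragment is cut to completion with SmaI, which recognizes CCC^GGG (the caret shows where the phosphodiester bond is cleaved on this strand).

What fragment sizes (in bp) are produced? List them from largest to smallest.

The SmaI site (CCCGGG) starts at position 117.
SmaI cuts after base 3 of each site, so after position 119.
Linear molecule, 1 cut → 2 fragments:
  1–119 → 119 bp
  120–228 → 109 bp
Sorted largest to smallest: 119, 109 bp.

119, 109 bp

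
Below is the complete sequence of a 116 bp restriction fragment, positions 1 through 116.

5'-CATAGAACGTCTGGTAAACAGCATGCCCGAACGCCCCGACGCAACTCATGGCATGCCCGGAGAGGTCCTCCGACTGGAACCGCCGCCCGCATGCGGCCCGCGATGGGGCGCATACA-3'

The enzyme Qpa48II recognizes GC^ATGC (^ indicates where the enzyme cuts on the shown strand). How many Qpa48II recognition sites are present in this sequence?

GCATGC occurs starting at positions 21, 51, 89.
Qpa48II cuts at 3 sites.

3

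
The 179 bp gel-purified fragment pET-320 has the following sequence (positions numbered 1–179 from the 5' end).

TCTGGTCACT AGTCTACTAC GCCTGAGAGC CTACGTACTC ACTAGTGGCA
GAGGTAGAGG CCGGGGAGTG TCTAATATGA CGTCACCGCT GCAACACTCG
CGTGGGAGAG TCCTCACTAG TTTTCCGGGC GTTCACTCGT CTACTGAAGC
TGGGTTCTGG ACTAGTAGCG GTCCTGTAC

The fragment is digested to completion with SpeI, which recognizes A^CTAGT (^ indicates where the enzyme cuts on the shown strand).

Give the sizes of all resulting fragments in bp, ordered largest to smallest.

75, 45, 33, 18, 8 bp

SpeI sites (ACTAGT) start at positions 8, 41, 116, 161.
SpeI cuts after the first base of each site, so after positions 8, 41, 116, 161.
Linear molecule, 4 cuts → 5 fragments:
  1–8 → 8 bp
  9–41 → 33 bp
  42–116 → 75 bp
  117–161 → 45 bp
  162–179 → 18 bp
Sorted largest to smallest: 75, 45, 33, 18, 8 bp.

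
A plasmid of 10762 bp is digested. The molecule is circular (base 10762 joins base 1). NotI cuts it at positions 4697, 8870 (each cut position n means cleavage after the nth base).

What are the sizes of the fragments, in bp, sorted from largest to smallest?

Circular molecule, 2 cuts → 2 fragments:
  8870 − 4697 = 4173 bp
  wrap: 10762 − 8870 + 4697 = 6589 bp
Sorted largest to smallest: 6589, 4173 bp.

6589, 4173 bp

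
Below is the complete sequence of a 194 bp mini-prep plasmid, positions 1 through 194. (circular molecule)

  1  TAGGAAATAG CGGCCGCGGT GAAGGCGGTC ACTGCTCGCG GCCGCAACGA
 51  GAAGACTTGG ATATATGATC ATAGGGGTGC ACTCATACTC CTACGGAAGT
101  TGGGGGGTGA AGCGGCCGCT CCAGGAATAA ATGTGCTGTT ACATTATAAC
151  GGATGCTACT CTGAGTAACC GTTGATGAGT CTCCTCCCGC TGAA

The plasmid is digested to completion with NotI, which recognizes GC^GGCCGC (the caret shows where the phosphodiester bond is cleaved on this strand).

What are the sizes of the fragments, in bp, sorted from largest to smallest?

92, 74, 28 bp

NotI sites (GCGGCCGC) start at positions 10, 38, 112.
NotI cuts after base 2 of each site, so after positions 11, 39, 113.
Circular molecule, 3 cuts → 3 fragments:
  12–39 → 28 bp
  40–113 → 74 bp
  114–194 then 1–11 → 81 + 11 = 92 bp
Sorted largest to smallest: 92, 74, 28 bp.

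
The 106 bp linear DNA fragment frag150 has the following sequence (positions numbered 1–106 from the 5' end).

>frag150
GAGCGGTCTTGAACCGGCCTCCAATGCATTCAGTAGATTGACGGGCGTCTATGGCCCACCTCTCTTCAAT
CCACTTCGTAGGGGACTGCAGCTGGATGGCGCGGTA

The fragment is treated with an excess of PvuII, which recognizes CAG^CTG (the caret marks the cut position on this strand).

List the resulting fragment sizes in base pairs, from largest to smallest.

The PvuII site (CAGCTG) starts at position 89.
PvuII cuts after base 3 of each site, so after position 91.
Linear molecule, 1 cut → 2 fragments:
  1–91 → 91 bp
  92–106 → 15 bp
Sorted largest to smallest: 91, 15 bp.

91, 15 bp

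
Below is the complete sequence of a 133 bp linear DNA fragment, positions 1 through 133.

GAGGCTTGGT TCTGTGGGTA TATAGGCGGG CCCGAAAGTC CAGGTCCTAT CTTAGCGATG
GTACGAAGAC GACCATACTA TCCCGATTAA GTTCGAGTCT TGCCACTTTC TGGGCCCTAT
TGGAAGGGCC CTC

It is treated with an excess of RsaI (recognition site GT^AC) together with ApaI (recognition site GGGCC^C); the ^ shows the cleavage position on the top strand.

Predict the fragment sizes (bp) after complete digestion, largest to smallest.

54, 32, 30, 14, 3 bp

The RsaI site (GTAC) starts at position 61.
RsaI cuts after base 2 of each site, so after position 62.
ApaI sites (GGGCCC) start at positions 28, 112, 126.
ApaI cuts after base 5 of each site (before the last base), so after positions 32, 116, 130.
Combined cut positions: 32, 62, 116, 130.
Linear molecule, 4 cuts → 5 fragments:
  1–32 → 32 bp
  33–62 → 30 bp
  63–116 → 54 bp
  117–130 → 14 bp
  131–133 → 3 bp
Sorted largest to smallest: 54, 32, 30, 14, 3 bp.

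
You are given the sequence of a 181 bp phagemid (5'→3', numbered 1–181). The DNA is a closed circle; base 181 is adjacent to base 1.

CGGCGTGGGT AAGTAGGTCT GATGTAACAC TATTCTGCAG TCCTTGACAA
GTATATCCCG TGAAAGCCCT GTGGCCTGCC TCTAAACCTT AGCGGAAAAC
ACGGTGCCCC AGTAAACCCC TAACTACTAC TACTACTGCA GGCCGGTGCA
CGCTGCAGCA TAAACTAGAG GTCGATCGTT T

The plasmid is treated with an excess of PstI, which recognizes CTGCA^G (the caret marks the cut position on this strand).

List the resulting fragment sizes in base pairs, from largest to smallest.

101, 63, 17 bp

PstI sites (CTGCAG) start at positions 35, 136, 153.
PstI cuts after base 5 of each site (before the last base), so after positions 39, 140, 157.
Circular molecule, 3 cuts → 3 fragments:
  40–140 → 101 bp
  141–157 → 17 bp
  158–181 then 1–39 → 24 + 39 = 63 bp
Sorted largest to smallest: 101, 63, 17 bp.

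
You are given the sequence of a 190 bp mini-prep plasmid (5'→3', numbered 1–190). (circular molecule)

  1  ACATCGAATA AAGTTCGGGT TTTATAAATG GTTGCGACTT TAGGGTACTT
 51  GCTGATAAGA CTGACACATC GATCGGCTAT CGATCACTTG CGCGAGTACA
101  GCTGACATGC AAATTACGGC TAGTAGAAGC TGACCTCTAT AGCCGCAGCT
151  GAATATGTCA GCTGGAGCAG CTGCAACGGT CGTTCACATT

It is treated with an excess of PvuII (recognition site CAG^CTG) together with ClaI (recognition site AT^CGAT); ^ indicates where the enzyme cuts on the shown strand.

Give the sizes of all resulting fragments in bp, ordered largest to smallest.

PvuII sites (CAGCTG) start at positions 99, 146, 159, 168.
PvuII cuts after base 3 of each site, so after positions 101, 148, 161, 170.
ClaI sites (ATCGAT) start at positions 68, 79.
ClaI cuts after base 2 of each site, so after positions 69, 80.
Combined cut positions: 69, 80, 101, 148, 161, 170.
Circular molecule, 6 cuts → 6 fragments:
  70–80 → 11 bp
  81–101 → 21 bp
  102–148 → 47 bp
  149–161 → 13 bp
  162–170 → 9 bp
  171–190 then 1–69 → 20 + 69 = 89 bp
Sorted largest to smallest: 89, 47, 21, 13, 11, 9 bp.

89, 47, 21, 13, 11, 9 bp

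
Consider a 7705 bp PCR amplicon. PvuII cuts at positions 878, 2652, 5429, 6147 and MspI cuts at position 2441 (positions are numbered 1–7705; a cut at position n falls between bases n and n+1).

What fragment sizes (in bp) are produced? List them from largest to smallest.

Combined cut positions (sorted): 878, 2441, 2652, 5429, 6147.
Linear molecule, 5 cuts → 6 fragments:
  878 − 0 = 878 bp
  2441 − 878 = 1563 bp
  2652 − 2441 = 211 bp
  5429 − 2652 = 2777 bp
  6147 − 5429 = 718 bp
  7705 − 6147 = 1558 bp
Sorted largest to smallest: 2777, 1563, 1558, 878, 718, 211 bp.

2777, 1563, 1558, 878, 718, 211 bp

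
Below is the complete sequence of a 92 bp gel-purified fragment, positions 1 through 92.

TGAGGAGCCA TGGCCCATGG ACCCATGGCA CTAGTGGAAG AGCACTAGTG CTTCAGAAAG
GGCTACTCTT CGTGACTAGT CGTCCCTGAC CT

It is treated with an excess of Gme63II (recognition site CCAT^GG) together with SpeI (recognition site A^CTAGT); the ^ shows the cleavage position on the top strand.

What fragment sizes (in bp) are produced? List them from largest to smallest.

Gme63II sites (CCATGG) start at positions 8, 15, 23.
Gme63II cuts after base 4 of each site, so after positions 11, 18, 26.
SpeI sites (ACTAGT) start at positions 30, 44, 75.
SpeI cuts after the first base of each site, so after positions 30, 44, 75.
Combined cut positions: 11, 18, 26, 30, 44, 75.
Linear molecule, 6 cuts → 7 fragments:
  1–11 → 11 bp
  12–18 → 7 bp
  19–26 → 8 bp
  27–30 → 4 bp
  31–44 → 14 bp
  45–75 → 31 bp
  76–92 → 17 bp
Sorted largest to smallest: 31, 17, 14, 11, 8, 7, 4 bp.

31, 17, 14, 11, 8, 7, 4 bp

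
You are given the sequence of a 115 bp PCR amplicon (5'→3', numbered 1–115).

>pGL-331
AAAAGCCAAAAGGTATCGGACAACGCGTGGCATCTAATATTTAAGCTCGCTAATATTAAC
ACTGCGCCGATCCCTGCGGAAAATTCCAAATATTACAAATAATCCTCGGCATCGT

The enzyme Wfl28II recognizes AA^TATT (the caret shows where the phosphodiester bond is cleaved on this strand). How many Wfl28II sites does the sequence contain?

AATATT occurs starting at positions 36, 52, 89.
Wfl28II cuts at 3 sites.

3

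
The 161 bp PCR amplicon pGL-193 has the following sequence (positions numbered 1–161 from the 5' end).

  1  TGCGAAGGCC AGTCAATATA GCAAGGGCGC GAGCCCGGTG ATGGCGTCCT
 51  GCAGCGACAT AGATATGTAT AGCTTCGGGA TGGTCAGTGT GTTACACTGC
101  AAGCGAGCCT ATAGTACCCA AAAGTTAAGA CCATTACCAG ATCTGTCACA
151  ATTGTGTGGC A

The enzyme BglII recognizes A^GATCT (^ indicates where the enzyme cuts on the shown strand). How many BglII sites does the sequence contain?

AGATCT occurs starting at position 139.
BglII cuts at 1 site.

1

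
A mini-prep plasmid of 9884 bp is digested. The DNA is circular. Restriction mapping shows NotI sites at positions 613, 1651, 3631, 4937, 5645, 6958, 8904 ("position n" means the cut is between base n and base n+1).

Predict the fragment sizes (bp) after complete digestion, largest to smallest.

Circular molecule, 7 cuts → 7 fragments:
  1651 − 613 = 1038 bp
  3631 − 1651 = 1980 bp
  4937 − 3631 = 1306 bp
  5645 − 4937 = 708 bp
  6958 − 5645 = 1313 bp
  8904 − 6958 = 1946 bp
  wrap: 9884 − 8904 + 613 = 1593 bp
Sorted largest to smallest: 1980, 1946, 1593, 1313, 1306, 1038, 708 bp.

1980, 1946, 1593, 1313, 1306, 1038, 708 bp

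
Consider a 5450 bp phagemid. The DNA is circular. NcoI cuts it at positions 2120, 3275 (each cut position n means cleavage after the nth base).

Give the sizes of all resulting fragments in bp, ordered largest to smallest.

4295, 1155 bp

Circular molecule, 2 cuts → 2 fragments:
  3275 − 2120 = 1155 bp
  wrap: 5450 − 3275 + 2120 = 4295 bp
Sorted largest to smallest: 4295, 1155 bp.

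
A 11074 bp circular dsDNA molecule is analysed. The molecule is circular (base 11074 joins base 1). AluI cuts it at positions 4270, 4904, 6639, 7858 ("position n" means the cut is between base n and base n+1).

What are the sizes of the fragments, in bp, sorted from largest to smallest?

Circular molecule, 4 cuts → 4 fragments:
  4904 − 4270 = 634 bp
  6639 − 4904 = 1735 bp
  7858 − 6639 = 1219 bp
  wrap: 11074 − 7858 + 4270 = 7486 bp
Sorted largest to smallest: 7486, 1735, 1219, 634 bp.

7486, 1735, 1219, 634 bp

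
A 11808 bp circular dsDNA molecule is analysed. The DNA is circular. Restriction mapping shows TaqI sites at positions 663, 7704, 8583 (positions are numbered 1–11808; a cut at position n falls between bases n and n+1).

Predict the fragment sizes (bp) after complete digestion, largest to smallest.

7041, 3888, 879 bp

Circular molecule, 3 cuts → 3 fragments:
  7704 − 663 = 7041 bp
  8583 − 7704 = 879 bp
  wrap: 11808 − 8583 + 663 = 3888 bp
Sorted largest to smallest: 7041, 3888, 879 bp.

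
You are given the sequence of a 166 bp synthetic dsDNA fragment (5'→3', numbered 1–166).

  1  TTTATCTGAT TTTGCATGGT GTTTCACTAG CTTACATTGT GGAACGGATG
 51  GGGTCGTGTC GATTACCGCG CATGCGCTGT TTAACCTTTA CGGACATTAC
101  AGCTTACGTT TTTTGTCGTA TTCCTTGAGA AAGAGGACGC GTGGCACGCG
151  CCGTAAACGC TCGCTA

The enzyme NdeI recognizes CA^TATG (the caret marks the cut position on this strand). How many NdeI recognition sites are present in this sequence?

No occurrence of CATATG is present in the sequence.
NdeI does not cut: 0 sites.

0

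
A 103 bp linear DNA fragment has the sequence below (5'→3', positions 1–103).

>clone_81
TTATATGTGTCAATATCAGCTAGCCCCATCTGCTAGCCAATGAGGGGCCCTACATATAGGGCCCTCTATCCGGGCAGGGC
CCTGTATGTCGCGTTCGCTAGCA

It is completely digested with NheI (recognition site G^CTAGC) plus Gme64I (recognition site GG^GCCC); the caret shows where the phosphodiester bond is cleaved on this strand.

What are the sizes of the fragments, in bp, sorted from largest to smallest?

19, 19, 18, 14, 14, 13, 6 bp

NheI sites (GCTAGC) start at positions 19, 32, 97.
NheI cuts after the first base of each site, so after positions 19, 32, 97.
Gme64I sites (GGGCCC) start at positions 45, 59, 77.
Gme64I cuts after base 2 of each site, so after positions 46, 60, 78.
Combined cut positions: 19, 32, 46, 60, 78, 97.
Linear molecule, 6 cuts → 7 fragments:
  1–19 → 19 bp
  20–32 → 13 bp
  33–46 → 14 bp
  47–60 → 14 bp
  61–78 → 18 bp
  79–97 → 19 bp
  98–103 → 6 bp
Sorted largest to smallest: 19, 19, 18, 14, 14, 13, 6 bp.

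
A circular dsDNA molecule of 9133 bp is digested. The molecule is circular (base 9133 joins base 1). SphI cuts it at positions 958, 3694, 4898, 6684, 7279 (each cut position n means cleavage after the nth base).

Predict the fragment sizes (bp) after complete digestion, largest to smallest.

Circular molecule, 5 cuts → 5 fragments:
  3694 − 958 = 2736 bp
  4898 − 3694 = 1204 bp
  6684 − 4898 = 1786 bp
  7279 − 6684 = 595 bp
  wrap: 9133 − 7279 + 958 = 2812 bp
Sorted largest to smallest: 2812, 2736, 1786, 1204, 595 bp.

2812, 2736, 1786, 1204, 595 bp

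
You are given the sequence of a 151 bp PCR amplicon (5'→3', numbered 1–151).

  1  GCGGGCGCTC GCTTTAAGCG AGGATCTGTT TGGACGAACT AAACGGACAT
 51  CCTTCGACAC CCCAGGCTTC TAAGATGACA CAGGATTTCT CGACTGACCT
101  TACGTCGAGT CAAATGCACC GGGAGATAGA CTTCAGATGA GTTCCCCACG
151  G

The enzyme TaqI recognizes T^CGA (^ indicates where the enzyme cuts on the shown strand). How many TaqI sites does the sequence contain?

TCGA occurs starting at positions 54, 90, 105.
TaqI cuts at 3 sites.

3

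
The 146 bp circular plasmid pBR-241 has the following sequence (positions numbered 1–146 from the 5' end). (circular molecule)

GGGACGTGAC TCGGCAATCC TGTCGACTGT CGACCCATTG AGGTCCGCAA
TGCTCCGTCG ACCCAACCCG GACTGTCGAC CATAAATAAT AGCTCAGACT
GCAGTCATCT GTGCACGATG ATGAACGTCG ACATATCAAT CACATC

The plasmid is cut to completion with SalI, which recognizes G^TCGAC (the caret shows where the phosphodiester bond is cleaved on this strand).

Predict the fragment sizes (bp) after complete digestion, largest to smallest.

SalI sites (GTCGAC) start at positions 22, 29, 57, 75, 127.
SalI cuts after the first base of each site, so after positions 22, 29, 57, 75, 127.
Circular molecule, 5 cuts → 5 fragments:
  23–29 → 7 bp
  30–57 → 28 bp
  58–75 → 18 bp
  76–127 → 52 bp
  128–146 then 1–22 → 19 + 22 = 41 bp
Sorted largest to smallest: 52, 41, 28, 18, 7 bp.

52, 41, 28, 18, 7 bp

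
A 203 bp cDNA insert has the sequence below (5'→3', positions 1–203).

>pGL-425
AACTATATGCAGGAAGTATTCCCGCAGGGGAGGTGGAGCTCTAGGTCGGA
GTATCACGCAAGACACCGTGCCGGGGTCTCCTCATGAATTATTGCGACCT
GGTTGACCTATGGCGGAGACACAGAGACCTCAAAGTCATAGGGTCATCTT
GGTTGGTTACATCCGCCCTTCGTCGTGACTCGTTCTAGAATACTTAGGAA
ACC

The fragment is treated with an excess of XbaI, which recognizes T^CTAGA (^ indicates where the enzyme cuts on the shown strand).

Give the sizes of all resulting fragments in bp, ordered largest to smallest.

184, 19 bp

The XbaI site (TCTAGA) starts at position 184.
XbaI cuts after the first base of each site, so after position 184.
Linear molecule, 1 cut → 2 fragments:
  1–184 → 184 bp
  185–203 → 19 bp
Sorted largest to smallest: 184, 19 bp.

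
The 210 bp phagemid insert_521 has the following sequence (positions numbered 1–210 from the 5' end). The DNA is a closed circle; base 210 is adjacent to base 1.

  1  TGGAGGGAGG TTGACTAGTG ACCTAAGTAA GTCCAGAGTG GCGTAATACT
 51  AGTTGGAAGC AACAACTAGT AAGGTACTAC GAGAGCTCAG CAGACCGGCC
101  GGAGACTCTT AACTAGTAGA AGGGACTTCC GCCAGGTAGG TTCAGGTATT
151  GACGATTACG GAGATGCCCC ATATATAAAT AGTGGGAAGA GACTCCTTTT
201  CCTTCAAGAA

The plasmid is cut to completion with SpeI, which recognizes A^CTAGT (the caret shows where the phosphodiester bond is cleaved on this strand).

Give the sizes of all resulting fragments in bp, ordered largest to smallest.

112, 47, 34, 17 bp

SpeI sites (ACTAGT) start at positions 14, 48, 65, 112.
SpeI cuts after the first base of each site, so after positions 14, 48, 65, 112.
Circular molecule, 4 cuts → 4 fragments:
  15–48 → 34 bp
  49–65 → 17 bp
  66–112 → 47 bp
  113–210 then 1–14 → 98 + 14 = 112 bp
Sorted largest to smallest: 112, 47, 34, 17 bp.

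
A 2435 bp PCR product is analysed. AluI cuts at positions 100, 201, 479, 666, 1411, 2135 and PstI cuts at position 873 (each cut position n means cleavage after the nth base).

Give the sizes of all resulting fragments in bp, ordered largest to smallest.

724, 538, 300, 278, 207, 187, 101, 100 bp

Combined cut positions (sorted): 100, 201, 479, 666, 873, 1411, 2135.
Linear molecule, 7 cuts → 8 fragments:
  100 − 0 = 100 bp
  201 − 100 = 101 bp
  479 − 201 = 278 bp
  666 − 479 = 187 bp
  873 − 666 = 207 bp
  1411 − 873 = 538 bp
  2135 − 1411 = 724 bp
  2435 − 2135 = 300 bp
Sorted largest to smallest: 724, 538, 300, 278, 207, 187, 101, 100 bp.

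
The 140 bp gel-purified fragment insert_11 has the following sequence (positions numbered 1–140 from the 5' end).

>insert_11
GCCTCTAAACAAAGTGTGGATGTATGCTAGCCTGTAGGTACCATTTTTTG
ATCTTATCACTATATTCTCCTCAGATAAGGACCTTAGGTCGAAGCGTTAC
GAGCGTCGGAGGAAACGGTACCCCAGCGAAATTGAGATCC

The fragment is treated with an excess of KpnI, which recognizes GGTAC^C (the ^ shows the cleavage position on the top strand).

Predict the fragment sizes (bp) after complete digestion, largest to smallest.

80, 41, 19 bp

KpnI sites (GGTACC) start at positions 37, 117.
KpnI cuts after base 5 of each site (before the last base), so after positions 41, 121.
Linear molecule, 2 cuts → 3 fragments:
  1–41 → 41 bp
  42–121 → 80 bp
  122–140 → 19 bp
Sorted largest to smallest: 80, 41, 19 bp.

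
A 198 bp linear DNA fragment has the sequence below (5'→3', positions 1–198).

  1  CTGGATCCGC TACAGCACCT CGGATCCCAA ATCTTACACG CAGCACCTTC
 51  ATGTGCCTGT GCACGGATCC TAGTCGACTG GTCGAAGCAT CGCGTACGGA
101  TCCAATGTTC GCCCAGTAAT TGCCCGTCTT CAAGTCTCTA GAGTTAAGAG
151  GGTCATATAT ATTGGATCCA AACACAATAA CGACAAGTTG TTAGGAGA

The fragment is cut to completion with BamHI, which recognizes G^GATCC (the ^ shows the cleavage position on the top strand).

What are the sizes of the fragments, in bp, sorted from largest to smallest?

BamHI sites (GGATCC) start at positions 3, 22, 65, 98, 164.
BamHI cuts after the first base of each site, so after positions 3, 22, 65, 98, 164.
Linear molecule, 5 cuts → 6 fragments:
  1–3 → 3 bp
  4–22 → 19 bp
  23–65 → 43 bp
  66–98 → 33 bp
  99–164 → 66 bp
  165–198 → 34 bp
Sorted largest to smallest: 66, 43, 34, 33, 19, 3 bp.

66, 43, 34, 33, 19, 3 bp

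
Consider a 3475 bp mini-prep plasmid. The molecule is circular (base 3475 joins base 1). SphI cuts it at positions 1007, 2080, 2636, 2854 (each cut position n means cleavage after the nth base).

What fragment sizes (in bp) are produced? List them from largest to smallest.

Circular molecule, 4 cuts → 4 fragments:
  2080 − 1007 = 1073 bp
  2636 − 2080 = 556 bp
  2854 − 2636 = 218 bp
  wrap: 3475 − 2854 + 1007 = 1628 bp
Sorted largest to smallest: 1628, 1073, 556, 218 bp.

1628, 1073, 556, 218 bp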